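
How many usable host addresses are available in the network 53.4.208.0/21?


Host bits = 32 - 21 = 11
Total addresses = 2^11 = 2048
Usable = total - 2 (network and broadcast)
Usable hosts: 2046


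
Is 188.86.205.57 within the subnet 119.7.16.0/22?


Subnet network: 119.7.16.0
Test IP AND mask: 188.86.204.0
No, 188.86.205.57 is not in 119.7.16.0/22


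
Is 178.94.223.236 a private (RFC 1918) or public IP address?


RFC 1918 private ranges:
  10.0.0.0/8 (10.0.0.0 - 10.255.255.255)
  172.16.0.0/12 (172.16.0.0 - 172.31.255.255)
  192.168.0.0/16 (192.168.0.0 - 192.168.255.255)
Public (not in any RFC 1918 range)


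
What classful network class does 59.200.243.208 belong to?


First octet: 59
Binary: 00111011
0xxxxxxx -> Class A (1-126)
Class A, default mask 255.0.0.0 (/8)


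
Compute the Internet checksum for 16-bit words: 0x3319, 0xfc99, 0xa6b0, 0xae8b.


Sum all words (with carry folding):
+ 0x3319 = 0x3319
+ 0xfc99 = 0x2fb3
+ 0xa6b0 = 0xd663
+ 0xae8b = 0x84ef
One's complement: ~0x84ef
Checksum = 0x7b10


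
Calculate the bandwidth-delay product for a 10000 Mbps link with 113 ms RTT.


BDP = bandwidth * RTT
= 10000 Mbps * 113 ms
= 10000 * 1e6 * 113 / 1000 bits
= 1130000000 bits
= 141250000 bytes
= 137939.4531 KB
BDP = 1130000000 bits (141250000 bytes)


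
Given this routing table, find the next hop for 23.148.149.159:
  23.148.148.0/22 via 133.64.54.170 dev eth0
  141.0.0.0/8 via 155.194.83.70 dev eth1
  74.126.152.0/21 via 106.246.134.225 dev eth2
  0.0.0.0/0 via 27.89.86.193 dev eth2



Longest prefix match for 23.148.149.159:
  /22 23.148.148.0: MATCH
  /8 141.0.0.0: no
  /21 74.126.152.0: no
  /0 0.0.0.0: MATCH
Selected: next-hop 133.64.54.170 via eth0 (matched /22)


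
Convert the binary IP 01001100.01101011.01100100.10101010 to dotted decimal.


01001100 = 76
01101011 = 107
01100100 = 100
10101010 = 170
IP: 76.107.100.170


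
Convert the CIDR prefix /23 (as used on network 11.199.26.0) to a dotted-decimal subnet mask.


/23 means 23 network bits, 9 host bits
Binary: 11111111111111111111111000000000
Mask: 255.255.254.0


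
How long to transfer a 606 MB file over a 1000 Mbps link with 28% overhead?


Effective throughput = 1000 * (1 - 28/100) = 720 Mbps
File size in Mb = 606 * 8 = 4848 Mb
Time = 4848 / 720
Time = 6.7333 seconds


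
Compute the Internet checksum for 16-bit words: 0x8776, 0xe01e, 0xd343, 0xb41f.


Sum all words (with carry folding):
+ 0x8776 = 0x8776
+ 0xe01e = 0x6795
+ 0xd343 = 0x3ad9
+ 0xb41f = 0xeef8
One's complement: ~0xeef8
Checksum = 0x1107


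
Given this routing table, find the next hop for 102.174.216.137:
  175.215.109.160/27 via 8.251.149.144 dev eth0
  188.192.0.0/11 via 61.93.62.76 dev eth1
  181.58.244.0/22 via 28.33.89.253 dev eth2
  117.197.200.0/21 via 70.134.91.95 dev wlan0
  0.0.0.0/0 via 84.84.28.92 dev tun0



Longest prefix match for 102.174.216.137:
  /27 175.215.109.160: no
  /11 188.192.0.0: no
  /22 181.58.244.0: no
  /21 117.197.200.0: no
  /0 0.0.0.0: MATCH
Selected: next-hop 84.84.28.92 via tun0 (matched /0)


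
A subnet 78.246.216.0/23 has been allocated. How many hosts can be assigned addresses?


Host bits = 32 - 23 = 9
Total addresses = 2^9 = 512
Usable = total - 2 (network and broadcast)
Usable hosts: 510


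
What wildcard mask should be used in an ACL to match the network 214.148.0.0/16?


Subnet mask: 255.255.0.0
Wildcard = 255.255.255.255 - subnet mask
255 - 255 = 0
255 - 255 = 0
255 - 0 = 255
255 - 0 = 255
Wildcard: 0.0.255.255


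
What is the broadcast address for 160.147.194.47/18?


Network: 160.147.192.0/18
Host bits = 14
Set all host bits to 1:
Broadcast: 160.147.255.255


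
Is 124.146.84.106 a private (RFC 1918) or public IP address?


RFC 1918 private ranges:
  10.0.0.0/8 (10.0.0.0 - 10.255.255.255)
  172.16.0.0/12 (172.16.0.0 - 172.31.255.255)
  192.168.0.0/16 (192.168.0.0 - 192.168.255.255)
Public (not in any RFC 1918 range)


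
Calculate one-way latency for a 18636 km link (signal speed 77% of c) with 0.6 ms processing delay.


Speed = 0.77 * 3e5 km/s = 231000 km/s
Propagation delay = 18636 / 231000 = 0.0807 s = 80.6753 ms
Processing delay = 0.6 ms
Total one-way latency = 81.2753 ms


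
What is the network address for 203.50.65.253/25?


IP:   11001011.00110010.01000001.11111101
Mask: 11111111.11111111.11111111.10000000
AND operation:
Net:  11001011.00110010.01000001.10000000
Network: 203.50.65.128/25


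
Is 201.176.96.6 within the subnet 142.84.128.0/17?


Subnet network: 142.84.128.0
Test IP AND mask: 201.176.0.0
No, 201.176.96.6 is not in 142.84.128.0/17


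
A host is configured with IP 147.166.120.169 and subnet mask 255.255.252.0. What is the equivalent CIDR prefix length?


Binary: 11111111.11111111.11111100.00000000
Count leading 1s
Prefix: /22


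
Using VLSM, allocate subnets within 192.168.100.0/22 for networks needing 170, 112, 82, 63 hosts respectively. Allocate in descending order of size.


170 hosts -> /24 (254 usable): 192.168.100.0/24
112 hosts -> /25 (126 usable): 192.168.101.0/25
82 hosts -> /25 (126 usable): 192.168.101.128/25
63 hosts -> /25 (126 usable): 192.168.102.0/25
Allocation: 192.168.100.0/24 (170 hosts, 254 usable); 192.168.101.0/25 (112 hosts, 126 usable); 192.168.101.128/25 (82 hosts, 126 usable); 192.168.102.0/25 (63 hosts, 126 usable)


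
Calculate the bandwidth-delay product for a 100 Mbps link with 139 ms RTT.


BDP = bandwidth * RTT
= 100 Mbps * 139 ms
= 100 * 1e6 * 139 / 1000 bits
= 13900000 bits
= 1737500 bytes
= 1696.7773 KB
BDP = 13900000 bits (1737500 bytes)


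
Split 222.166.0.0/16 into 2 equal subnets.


New prefix = 16 + 1 = 17
Each subnet has 32768 addresses
  222.166.0.0/17
  222.166.128.0/17
Subnets: 222.166.0.0/17, 222.166.128.0/17


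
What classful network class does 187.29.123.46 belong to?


First octet: 187
Binary: 10111011
10xxxxxx -> Class B (128-191)
Class B, default mask 255.255.0.0 (/16)


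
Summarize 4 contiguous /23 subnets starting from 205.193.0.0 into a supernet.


Original prefix: /23
Number of subnets: 4 = 2^2
New prefix = 23 - 2 = 21
Supernet: 205.193.0.0/21


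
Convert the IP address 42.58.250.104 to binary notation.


42 = 00101010
58 = 00111010
250 = 11111010
104 = 01101000
Binary: 00101010.00111010.11111010.01101000


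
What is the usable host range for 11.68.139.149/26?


Network: 11.68.139.128
Broadcast: 11.68.139.191
First usable = network + 1
Last usable = broadcast - 1
Range: 11.68.139.129 to 11.68.139.190


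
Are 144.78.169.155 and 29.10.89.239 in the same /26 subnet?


Mask: 255.255.255.192
144.78.169.155 AND mask = 144.78.169.128
29.10.89.239 AND mask = 29.10.89.192
No, different subnets (144.78.169.128 vs 29.10.89.192)


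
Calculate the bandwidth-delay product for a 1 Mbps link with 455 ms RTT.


BDP = bandwidth * RTT
= 1 Mbps * 455 ms
= 1 * 1e6 * 455 / 1000 bits
= 455000 bits
= 56875 bytes
= 55.542 KB
BDP = 455000 bits (56875 bytes)


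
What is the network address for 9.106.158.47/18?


IP:   00001001.01101010.10011110.00101111
Mask: 11111111.11111111.11000000.00000000
AND operation:
Net:  00001001.01101010.10000000.00000000
Network: 9.106.128.0/18


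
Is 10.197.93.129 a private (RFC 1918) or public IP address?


RFC 1918 private ranges:
  10.0.0.0/8 (10.0.0.0 - 10.255.255.255)
  172.16.0.0/12 (172.16.0.0 - 172.31.255.255)
  192.168.0.0/16 (192.168.0.0 - 192.168.255.255)
Private (in 10.0.0.0/8)


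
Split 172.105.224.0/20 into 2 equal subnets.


New prefix = 20 + 1 = 21
Each subnet has 2048 addresses
  172.105.224.0/21
  172.105.232.0/21
Subnets: 172.105.224.0/21, 172.105.232.0/21


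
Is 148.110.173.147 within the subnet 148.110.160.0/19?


Subnet network: 148.110.160.0
Test IP AND mask: 148.110.160.0
Yes, 148.110.173.147 is in 148.110.160.0/19


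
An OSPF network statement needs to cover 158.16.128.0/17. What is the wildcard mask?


Subnet mask: 255.255.128.0
Wildcard = 255.255.255.255 - subnet mask
255 - 255 = 0
255 - 255 = 0
255 - 128 = 127
255 - 0 = 255
Wildcard: 0.0.127.255


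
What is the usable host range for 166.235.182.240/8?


Network: 166.0.0.0
Broadcast: 166.255.255.255
First usable = network + 1
Last usable = broadcast - 1
Range: 166.0.0.1 to 166.255.255.254


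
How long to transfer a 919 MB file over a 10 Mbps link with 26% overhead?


Effective throughput = 10 * (1 - 26/100) = 7.4 Mbps
File size in Mb = 919 * 8 = 7352 Mb
Time = 7352 / 7.4
Time = 993.5135 seconds


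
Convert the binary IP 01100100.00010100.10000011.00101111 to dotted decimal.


01100100 = 100
00010100 = 20
10000011 = 131
00101111 = 47
IP: 100.20.131.47


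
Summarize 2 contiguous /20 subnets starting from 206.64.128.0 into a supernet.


Original prefix: /20
Number of subnets: 2 = 2^1
New prefix = 20 - 1 = 19
Supernet: 206.64.128.0/19


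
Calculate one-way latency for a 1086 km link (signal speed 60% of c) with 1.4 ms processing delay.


Speed = 0.6 * 3e5 km/s = 180000 km/s
Propagation delay = 1086 / 180000 = 0.006 s = 6.0333 ms
Processing delay = 1.4 ms
Total one-way latency = 7.4333 ms


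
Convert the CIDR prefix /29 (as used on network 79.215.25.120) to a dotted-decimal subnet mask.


/29 means 29 network bits, 3 host bits
Binary: 11111111111111111111111111111000
Mask: 255.255.255.248


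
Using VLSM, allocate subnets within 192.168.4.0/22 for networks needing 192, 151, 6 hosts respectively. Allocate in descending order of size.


192 hosts -> /24 (254 usable): 192.168.4.0/24
151 hosts -> /24 (254 usable): 192.168.5.0/24
6 hosts -> /29 (6 usable): 192.168.6.0/29
Allocation: 192.168.4.0/24 (192 hosts, 254 usable); 192.168.5.0/24 (151 hosts, 254 usable); 192.168.6.0/29 (6 hosts, 6 usable)


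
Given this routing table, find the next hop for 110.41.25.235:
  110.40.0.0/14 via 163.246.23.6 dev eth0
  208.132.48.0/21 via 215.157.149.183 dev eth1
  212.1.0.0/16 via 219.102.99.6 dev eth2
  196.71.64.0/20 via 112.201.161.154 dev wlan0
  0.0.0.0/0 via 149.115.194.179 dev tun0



Longest prefix match for 110.41.25.235:
  /14 110.40.0.0: MATCH
  /21 208.132.48.0: no
  /16 212.1.0.0: no
  /20 196.71.64.0: no
  /0 0.0.0.0: MATCH
Selected: next-hop 163.246.23.6 via eth0 (matched /14)


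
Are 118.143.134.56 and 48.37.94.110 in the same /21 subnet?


Mask: 255.255.248.0
118.143.134.56 AND mask = 118.143.128.0
48.37.94.110 AND mask = 48.37.88.0
No, different subnets (118.143.128.0 vs 48.37.88.0)


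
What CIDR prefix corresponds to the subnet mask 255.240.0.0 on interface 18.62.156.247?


Binary: 11111111.11110000.00000000.00000000
Count leading 1s
Prefix: /12


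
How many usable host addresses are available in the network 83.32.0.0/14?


Host bits = 32 - 14 = 18
Total addresses = 2^18 = 262144
Usable = total - 2 (network and broadcast)
Usable hosts: 262142


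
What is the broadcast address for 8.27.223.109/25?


Network: 8.27.223.0/25
Host bits = 7
Set all host bits to 1:
Broadcast: 8.27.223.127


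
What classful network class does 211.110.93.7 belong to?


First octet: 211
Binary: 11010011
110xxxxx -> Class C (192-223)
Class C, default mask 255.255.255.0 (/24)


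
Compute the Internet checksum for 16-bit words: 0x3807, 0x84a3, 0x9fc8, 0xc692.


Sum all words (with carry folding):
+ 0x3807 = 0x3807
+ 0x84a3 = 0xbcaa
+ 0x9fc8 = 0x5c73
+ 0xc692 = 0x2306
One's complement: ~0x2306
Checksum = 0xdcf9


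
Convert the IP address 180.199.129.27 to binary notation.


180 = 10110100
199 = 11000111
129 = 10000001
27 = 00011011
Binary: 10110100.11000111.10000001.00011011


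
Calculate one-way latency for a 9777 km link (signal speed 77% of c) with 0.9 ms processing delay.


Speed = 0.77 * 3e5 km/s = 231000 km/s
Propagation delay = 9777 / 231000 = 0.0423 s = 42.3247 ms
Processing delay = 0.9 ms
Total one-way latency = 43.2247 ms


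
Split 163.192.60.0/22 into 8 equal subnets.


New prefix = 22 + 3 = 25
Each subnet has 128 addresses
  163.192.60.0/25
  163.192.60.128/25
  163.192.61.0/25
  163.192.61.128/25
  163.192.62.0/25
  163.192.62.128/25
  163.192.63.0/25
  163.192.63.128/25
Subnets: 163.192.60.0/25, 163.192.60.128/25, 163.192.61.0/25, 163.192.61.128/25, 163.192.62.0/25, 163.192.62.128/25, 163.192.63.0/25, 163.192.63.128/25


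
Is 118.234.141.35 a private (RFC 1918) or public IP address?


RFC 1918 private ranges:
  10.0.0.0/8 (10.0.0.0 - 10.255.255.255)
  172.16.0.0/12 (172.16.0.0 - 172.31.255.255)
  192.168.0.0/16 (192.168.0.0 - 192.168.255.255)
Public (not in any RFC 1918 range)


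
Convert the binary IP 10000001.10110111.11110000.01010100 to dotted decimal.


10000001 = 129
10110111 = 183
11110000 = 240
01010100 = 84
IP: 129.183.240.84


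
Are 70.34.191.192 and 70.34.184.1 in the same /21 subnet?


Mask: 255.255.248.0
70.34.191.192 AND mask = 70.34.184.0
70.34.184.1 AND mask = 70.34.184.0
Yes, same subnet (70.34.184.0)


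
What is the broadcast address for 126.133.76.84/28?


Network: 126.133.76.80/28
Host bits = 4
Set all host bits to 1:
Broadcast: 126.133.76.95


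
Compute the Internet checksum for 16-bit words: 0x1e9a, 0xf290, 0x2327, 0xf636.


Sum all words (with carry folding):
+ 0x1e9a = 0x1e9a
+ 0xf290 = 0x112b
+ 0x2327 = 0x3452
+ 0xf636 = 0x2a89
One's complement: ~0x2a89
Checksum = 0xd576


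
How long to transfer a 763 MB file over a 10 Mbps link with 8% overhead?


Effective throughput = 10 * (1 - 8/100) = 9.2 Mbps
File size in Mb = 763 * 8 = 6104 Mb
Time = 6104 / 9.2
Time = 663.4783 seconds


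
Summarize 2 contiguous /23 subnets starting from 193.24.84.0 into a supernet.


Original prefix: /23
Number of subnets: 2 = 2^1
New prefix = 23 - 1 = 22
Supernet: 193.24.84.0/22


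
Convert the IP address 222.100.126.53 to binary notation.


222 = 11011110
100 = 01100100
126 = 01111110
53 = 00110101
Binary: 11011110.01100100.01111110.00110101


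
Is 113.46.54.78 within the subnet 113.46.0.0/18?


Subnet network: 113.46.0.0
Test IP AND mask: 113.46.0.0
Yes, 113.46.54.78 is in 113.46.0.0/18


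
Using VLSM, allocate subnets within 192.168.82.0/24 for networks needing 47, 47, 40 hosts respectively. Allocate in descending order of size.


47 hosts -> /26 (62 usable): 192.168.82.0/26
47 hosts -> /26 (62 usable): 192.168.82.64/26
40 hosts -> /26 (62 usable): 192.168.82.128/26
Allocation: 192.168.82.0/26 (47 hosts, 62 usable); 192.168.82.64/26 (47 hosts, 62 usable); 192.168.82.128/26 (40 hosts, 62 usable)


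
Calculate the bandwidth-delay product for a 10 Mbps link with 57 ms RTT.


BDP = bandwidth * RTT
= 10 Mbps * 57 ms
= 10 * 1e6 * 57 / 1000 bits
= 570000 bits
= 71250 bytes
= 69.5801 KB
BDP = 570000 bits (71250 bytes)


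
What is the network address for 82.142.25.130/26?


IP:   01010010.10001110.00011001.10000010
Mask: 11111111.11111111.11111111.11000000
AND operation:
Net:  01010010.10001110.00011001.10000000
Network: 82.142.25.128/26


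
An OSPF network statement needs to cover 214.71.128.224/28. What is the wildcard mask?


Subnet mask: 255.255.255.240
Wildcard = 255.255.255.255 - subnet mask
255 - 255 = 0
255 - 255 = 0
255 - 255 = 0
255 - 240 = 15
Wildcard: 0.0.0.15


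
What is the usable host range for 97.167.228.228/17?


Network: 97.167.128.0
Broadcast: 97.167.255.255
First usable = network + 1
Last usable = broadcast - 1
Range: 97.167.128.1 to 97.167.255.254


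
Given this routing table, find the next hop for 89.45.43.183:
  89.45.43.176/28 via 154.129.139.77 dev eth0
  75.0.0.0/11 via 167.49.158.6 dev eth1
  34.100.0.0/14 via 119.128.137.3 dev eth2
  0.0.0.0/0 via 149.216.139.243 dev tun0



Longest prefix match for 89.45.43.183:
  /28 89.45.43.176: MATCH
  /11 75.0.0.0: no
  /14 34.100.0.0: no
  /0 0.0.0.0: MATCH
Selected: next-hop 154.129.139.77 via eth0 (matched /28)


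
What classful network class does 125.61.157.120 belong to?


First octet: 125
Binary: 01111101
0xxxxxxx -> Class A (1-126)
Class A, default mask 255.0.0.0 (/8)


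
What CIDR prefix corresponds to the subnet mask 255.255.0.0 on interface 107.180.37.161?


Binary: 11111111.11111111.00000000.00000000
Count leading 1s
Prefix: /16


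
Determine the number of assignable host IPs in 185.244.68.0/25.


Host bits = 32 - 25 = 7
Total addresses = 2^7 = 128
Usable = total - 2 (network and broadcast)
Usable hosts: 126


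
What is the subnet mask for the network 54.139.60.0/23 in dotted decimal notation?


/23 means 23 network bits, 9 host bits
Binary: 11111111111111111111111000000000
Mask: 255.255.254.0


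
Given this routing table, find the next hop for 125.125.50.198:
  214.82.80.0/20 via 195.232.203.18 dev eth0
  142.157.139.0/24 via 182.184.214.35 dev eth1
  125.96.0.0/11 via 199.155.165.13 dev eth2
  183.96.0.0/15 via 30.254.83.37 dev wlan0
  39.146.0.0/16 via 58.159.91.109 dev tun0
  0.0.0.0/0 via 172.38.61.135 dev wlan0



Longest prefix match for 125.125.50.198:
  /20 214.82.80.0: no
  /24 142.157.139.0: no
  /11 125.96.0.0: MATCH
  /15 183.96.0.0: no
  /16 39.146.0.0: no
  /0 0.0.0.0: MATCH
Selected: next-hop 199.155.165.13 via eth2 (matched /11)


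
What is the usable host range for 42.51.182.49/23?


Network: 42.51.182.0
Broadcast: 42.51.183.255
First usable = network + 1
Last usable = broadcast - 1
Range: 42.51.182.1 to 42.51.183.254


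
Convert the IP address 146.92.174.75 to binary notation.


146 = 10010010
92 = 01011100
174 = 10101110
75 = 01001011
Binary: 10010010.01011100.10101110.01001011


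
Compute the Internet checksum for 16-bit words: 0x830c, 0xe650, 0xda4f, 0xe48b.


Sum all words (with carry folding):
+ 0x830c = 0x830c
+ 0xe650 = 0x695d
+ 0xda4f = 0x43ad
+ 0xe48b = 0x2839
One's complement: ~0x2839
Checksum = 0xd7c6


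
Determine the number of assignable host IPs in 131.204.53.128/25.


Host bits = 32 - 25 = 7
Total addresses = 2^7 = 128
Usable = total - 2 (network and broadcast)
Usable hosts: 126


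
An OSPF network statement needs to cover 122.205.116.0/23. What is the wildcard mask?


Subnet mask: 255.255.254.0
Wildcard = 255.255.255.255 - subnet mask
255 - 255 = 0
255 - 255 = 0
255 - 254 = 1
255 - 0 = 255
Wildcard: 0.0.1.255


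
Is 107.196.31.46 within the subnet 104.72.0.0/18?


Subnet network: 104.72.0.0
Test IP AND mask: 107.196.0.0
No, 107.196.31.46 is not in 104.72.0.0/18


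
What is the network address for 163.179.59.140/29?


IP:   10100011.10110011.00111011.10001100
Mask: 11111111.11111111.11111111.11111000
AND operation:
Net:  10100011.10110011.00111011.10001000
Network: 163.179.59.136/29


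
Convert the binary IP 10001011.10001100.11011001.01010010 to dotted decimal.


10001011 = 139
10001100 = 140
11011001 = 217
01010010 = 82
IP: 139.140.217.82


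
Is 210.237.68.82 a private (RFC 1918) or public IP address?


RFC 1918 private ranges:
  10.0.0.0/8 (10.0.0.0 - 10.255.255.255)
  172.16.0.0/12 (172.16.0.0 - 172.31.255.255)
  192.168.0.0/16 (192.168.0.0 - 192.168.255.255)
Public (not in any RFC 1918 range)


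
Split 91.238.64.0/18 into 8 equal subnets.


New prefix = 18 + 3 = 21
Each subnet has 2048 addresses
  91.238.64.0/21
  91.238.72.0/21
  91.238.80.0/21
  91.238.88.0/21
  91.238.96.0/21
  91.238.104.0/21
  91.238.112.0/21
  91.238.120.0/21
Subnets: 91.238.64.0/21, 91.238.72.0/21, 91.238.80.0/21, 91.238.88.0/21, 91.238.96.0/21, 91.238.104.0/21, 91.238.112.0/21, 91.238.120.0/21


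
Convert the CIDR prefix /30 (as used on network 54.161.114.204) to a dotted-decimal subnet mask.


/30 means 30 network bits, 2 host bits
Binary: 11111111111111111111111111111100
Mask: 255.255.255.252


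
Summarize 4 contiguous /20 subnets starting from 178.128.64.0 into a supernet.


Original prefix: /20
Number of subnets: 4 = 2^2
New prefix = 20 - 2 = 18
Supernet: 178.128.64.0/18


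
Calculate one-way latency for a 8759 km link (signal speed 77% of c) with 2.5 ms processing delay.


Speed = 0.77 * 3e5 km/s = 231000 km/s
Propagation delay = 8759 / 231000 = 0.0379 s = 37.9177 ms
Processing delay = 2.5 ms
Total one-way latency = 40.4177 ms


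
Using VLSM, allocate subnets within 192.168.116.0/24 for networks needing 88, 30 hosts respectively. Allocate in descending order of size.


88 hosts -> /25 (126 usable): 192.168.116.0/25
30 hosts -> /27 (30 usable): 192.168.116.128/27
Allocation: 192.168.116.0/25 (88 hosts, 126 usable); 192.168.116.128/27 (30 hosts, 30 usable)


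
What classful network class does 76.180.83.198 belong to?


First octet: 76
Binary: 01001100
0xxxxxxx -> Class A (1-126)
Class A, default mask 255.0.0.0 (/8)


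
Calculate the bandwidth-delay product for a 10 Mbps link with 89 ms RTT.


BDP = bandwidth * RTT
= 10 Mbps * 89 ms
= 10 * 1e6 * 89 / 1000 bits
= 890000 bits
= 111250 bytes
= 108.6426 KB
BDP = 890000 bits (111250 bytes)


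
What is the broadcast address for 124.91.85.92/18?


Network: 124.91.64.0/18
Host bits = 14
Set all host bits to 1:
Broadcast: 124.91.127.255


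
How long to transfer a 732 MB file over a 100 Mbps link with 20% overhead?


Effective throughput = 100 * (1 - 20/100) = 80 Mbps
File size in Mb = 732 * 8 = 5856 Mb
Time = 5856 / 80
Time = 73.2 seconds


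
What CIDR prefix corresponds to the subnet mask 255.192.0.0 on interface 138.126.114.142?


Binary: 11111111.11000000.00000000.00000000
Count leading 1s
Prefix: /10


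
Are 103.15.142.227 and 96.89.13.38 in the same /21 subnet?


Mask: 255.255.248.0
103.15.142.227 AND mask = 103.15.136.0
96.89.13.38 AND mask = 96.89.8.0
No, different subnets (103.15.136.0 vs 96.89.8.0)


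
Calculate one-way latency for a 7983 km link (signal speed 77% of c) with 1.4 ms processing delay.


Speed = 0.77 * 3e5 km/s = 231000 km/s
Propagation delay = 7983 / 231000 = 0.0346 s = 34.5584 ms
Processing delay = 1.4 ms
Total one-way latency = 35.9584 ms


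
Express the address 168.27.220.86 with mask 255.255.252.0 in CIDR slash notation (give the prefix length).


Binary: 11111111.11111111.11111100.00000000
Count leading 1s
Prefix: /22


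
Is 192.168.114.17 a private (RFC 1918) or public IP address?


RFC 1918 private ranges:
  10.0.0.0/8 (10.0.0.0 - 10.255.255.255)
  172.16.0.0/12 (172.16.0.0 - 172.31.255.255)
  192.168.0.0/16 (192.168.0.0 - 192.168.255.255)
Private (in 192.168.0.0/16)


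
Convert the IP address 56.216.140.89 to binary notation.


56 = 00111000
216 = 11011000
140 = 10001100
89 = 01011001
Binary: 00111000.11011000.10001100.01011001


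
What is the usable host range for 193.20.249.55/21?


Network: 193.20.248.0
Broadcast: 193.20.255.255
First usable = network + 1
Last usable = broadcast - 1
Range: 193.20.248.1 to 193.20.255.254


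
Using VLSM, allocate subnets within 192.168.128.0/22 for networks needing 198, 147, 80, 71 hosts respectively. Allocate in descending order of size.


198 hosts -> /24 (254 usable): 192.168.128.0/24
147 hosts -> /24 (254 usable): 192.168.129.0/24
80 hosts -> /25 (126 usable): 192.168.130.0/25
71 hosts -> /25 (126 usable): 192.168.130.128/25
Allocation: 192.168.128.0/24 (198 hosts, 254 usable); 192.168.129.0/24 (147 hosts, 254 usable); 192.168.130.0/25 (80 hosts, 126 usable); 192.168.130.128/25 (71 hosts, 126 usable)


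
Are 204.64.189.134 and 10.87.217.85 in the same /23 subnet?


Mask: 255.255.254.0
204.64.189.134 AND mask = 204.64.188.0
10.87.217.85 AND mask = 10.87.216.0
No, different subnets (204.64.188.0 vs 10.87.216.0)


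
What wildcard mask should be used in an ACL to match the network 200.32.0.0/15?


Subnet mask: 255.254.0.0
Wildcard = 255.255.255.255 - subnet mask
255 - 255 = 0
255 - 254 = 1
255 - 0 = 255
255 - 0 = 255
Wildcard: 0.1.255.255


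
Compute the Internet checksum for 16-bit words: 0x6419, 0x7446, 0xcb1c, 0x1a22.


Sum all words (with carry folding):
+ 0x6419 = 0x6419
+ 0x7446 = 0xd85f
+ 0xcb1c = 0xa37c
+ 0x1a22 = 0xbd9e
One's complement: ~0xbd9e
Checksum = 0x4261


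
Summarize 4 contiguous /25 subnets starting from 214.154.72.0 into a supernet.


Original prefix: /25
Number of subnets: 4 = 2^2
New prefix = 25 - 2 = 23
Supernet: 214.154.72.0/23


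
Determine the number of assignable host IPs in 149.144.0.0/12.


Host bits = 32 - 12 = 20
Total addresses = 2^20 = 1048576
Usable = total - 2 (network and broadcast)
Usable hosts: 1048574


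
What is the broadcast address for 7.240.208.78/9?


Network: 7.128.0.0/9
Host bits = 23
Set all host bits to 1:
Broadcast: 7.255.255.255


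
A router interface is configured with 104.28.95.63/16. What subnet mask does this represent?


/16 means 16 network bits, 16 host bits
Binary: 11111111111111110000000000000000
Mask: 255.255.0.0


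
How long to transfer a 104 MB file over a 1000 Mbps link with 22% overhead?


Effective throughput = 1000 * (1 - 22/100) = 780 Mbps
File size in Mb = 104 * 8 = 832 Mb
Time = 832 / 780
Time = 1.0667 seconds


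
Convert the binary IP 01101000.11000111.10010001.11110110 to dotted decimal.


01101000 = 104
11000111 = 199
10010001 = 145
11110110 = 246
IP: 104.199.145.246


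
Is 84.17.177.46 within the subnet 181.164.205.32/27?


Subnet network: 181.164.205.32
Test IP AND mask: 84.17.177.32
No, 84.17.177.46 is not in 181.164.205.32/27


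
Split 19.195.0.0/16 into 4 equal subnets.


New prefix = 16 + 2 = 18
Each subnet has 16384 addresses
  19.195.0.0/18
  19.195.64.0/18
  19.195.128.0/18
  19.195.192.0/18
Subnets: 19.195.0.0/18, 19.195.64.0/18, 19.195.128.0/18, 19.195.192.0/18


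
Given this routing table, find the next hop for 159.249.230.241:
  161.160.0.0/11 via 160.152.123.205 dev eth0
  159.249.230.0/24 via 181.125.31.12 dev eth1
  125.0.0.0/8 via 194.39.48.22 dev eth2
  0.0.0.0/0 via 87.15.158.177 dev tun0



Longest prefix match for 159.249.230.241:
  /11 161.160.0.0: no
  /24 159.249.230.0: MATCH
  /8 125.0.0.0: no
  /0 0.0.0.0: MATCH
Selected: next-hop 181.125.31.12 via eth1 (matched /24)


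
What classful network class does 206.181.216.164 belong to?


First octet: 206
Binary: 11001110
110xxxxx -> Class C (192-223)
Class C, default mask 255.255.255.0 (/24)


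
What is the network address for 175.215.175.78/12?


IP:   10101111.11010111.10101111.01001110
Mask: 11111111.11110000.00000000.00000000
AND operation:
Net:  10101111.11010000.00000000.00000000
Network: 175.208.0.0/12


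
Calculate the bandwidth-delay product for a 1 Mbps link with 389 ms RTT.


BDP = bandwidth * RTT
= 1 Mbps * 389 ms
= 1 * 1e6 * 389 / 1000 bits
= 389000 bits
= 48625 bytes
= 47.4854 KB
BDP = 389000 bits (48625 bytes)


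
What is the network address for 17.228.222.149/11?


IP:   00010001.11100100.11011110.10010101
Mask: 11111111.11100000.00000000.00000000
AND operation:
Net:  00010001.11100000.00000000.00000000
Network: 17.224.0.0/11


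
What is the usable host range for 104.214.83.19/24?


Network: 104.214.83.0
Broadcast: 104.214.83.255
First usable = network + 1
Last usable = broadcast - 1
Range: 104.214.83.1 to 104.214.83.254


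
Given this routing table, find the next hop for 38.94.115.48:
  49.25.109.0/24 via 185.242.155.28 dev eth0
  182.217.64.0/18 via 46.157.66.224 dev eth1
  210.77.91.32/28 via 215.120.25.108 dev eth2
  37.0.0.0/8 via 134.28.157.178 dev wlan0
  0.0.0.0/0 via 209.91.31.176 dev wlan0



Longest prefix match for 38.94.115.48:
  /24 49.25.109.0: no
  /18 182.217.64.0: no
  /28 210.77.91.32: no
  /8 37.0.0.0: no
  /0 0.0.0.0: MATCH
Selected: next-hop 209.91.31.176 via wlan0 (matched /0)


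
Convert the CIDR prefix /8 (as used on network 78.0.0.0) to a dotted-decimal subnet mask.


/8 means 8 network bits, 24 host bits
Binary: 11111111000000000000000000000000
Mask: 255.0.0.0


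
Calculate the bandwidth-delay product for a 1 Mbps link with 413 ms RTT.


BDP = bandwidth * RTT
= 1 Mbps * 413 ms
= 1 * 1e6 * 413 / 1000 bits
= 413000 bits
= 51625 bytes
= 50.415 KB
BDP = 413000 bits (51625 bytes)


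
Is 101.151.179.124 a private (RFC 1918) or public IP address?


RFC 1918 private ranges:
  10.0.0.0/8 (10.0.0.0 - 10.255.255.255)
  172.16.0.0/12 (172.16.0.0 - 172.31.255.255)
  192.168.0.0/16 (192.168.0.0 - 192.168.255.255)
Public (not in any RFC 1918 range)


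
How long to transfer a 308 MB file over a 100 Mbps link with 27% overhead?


Effective throughput = 100 * (1 - 27/100) = 73 Mbps
File size in Mb = 308 * 8 = 2464 Mb
Time = 2464 / 73
Time = 33.7534 seconds


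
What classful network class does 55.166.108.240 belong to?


First octet: 55
Binary: 00110111
0xxxxxxx -> Class A (1-126)
Class A, default mask 255.0.0.0 (/8)


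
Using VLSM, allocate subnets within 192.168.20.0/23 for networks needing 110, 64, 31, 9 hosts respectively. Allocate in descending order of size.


110 hosts -> /25 (126 usable): 192.168.20.0/25
64 hosts -> /25 (126 usable): 192.168.20.128/25
31 hosts -> /26 (62 usable): 192.168.21.0/26
9 hosts -> /28 (14 usable): 192.168.21.64/28
Allocation: 192.168.20.0/25 (110 hosts, 126 usable); 192.168.20.128/25 (64 hosts, 126 usable); 192.168.21.0/26 (31 hosts, 62 usable); 192.168.21.64/28 (9 hosts, 14 usable)


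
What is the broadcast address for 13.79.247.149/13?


Network: 13.72.0.0/13
Host bits = 19
Set all host bits to 1:
Broadcast: 13.79.255.255


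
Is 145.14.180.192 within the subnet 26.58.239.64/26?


Subnet network: 26.58.239.64
Test IP AND mask: 145.14.180.192
No, 145.14.180.192 is not in 26.58.239.64/26


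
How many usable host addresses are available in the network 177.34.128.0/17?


Host bits = 32 - 17 = 15
Total addresses = 2^15 = 32768
Usable = total - 2 (network and broadcast)
Usable hosts: 32766


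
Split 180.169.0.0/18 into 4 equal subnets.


New prefix = 18 + 2 = 20
Each subnet has 4096 addresses
  180.169.0.0/20
  180.169.16.0/20
  180.169.32.0/20
  180.169.48.0/20
Subnets: 180.169.0.0/20, 180.169.16.0/20, 180.169.32.0/20, 180.169.48.0/20


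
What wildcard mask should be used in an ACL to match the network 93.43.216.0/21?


Subnet mask: 255.255.248.0
Wildcard = 255.255.255.255 - subnet mask
255 - 255 = 0
255 - 255 = 0
255 - 248 = 7
255 - 0 = 255
Wildcard: 0.0.7.255


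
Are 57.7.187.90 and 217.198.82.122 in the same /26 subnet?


Mask: 255.255.255.192
57.7.187.90 AND mask = 57.7.187.64
217.198.82.122 AND mask = 217.198.82.64
No, different subnets (57.7.187.64 vs 217.198.82.64)


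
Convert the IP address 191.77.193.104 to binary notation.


191 = 10111111
77 = 01001101
193 = 11000001
104 = 01101000
Binary: 10111111.01001101.11000001.01101000


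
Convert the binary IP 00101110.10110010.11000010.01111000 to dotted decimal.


00101110 = 46
10110010 = 178
11000010 = 194
01111000 = 120
IP: 46.178.194.120


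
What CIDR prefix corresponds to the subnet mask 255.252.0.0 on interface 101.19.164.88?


Binary: 11111111.11111100.00000000.00000000
Count leading 1s
Prefix: /14


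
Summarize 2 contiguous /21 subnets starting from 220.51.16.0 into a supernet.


Original prefix: /21
Number of subnets: 2 = 2^1
New prefix = 21 - 1 = 20
Supernet: 220.51.16.0/20


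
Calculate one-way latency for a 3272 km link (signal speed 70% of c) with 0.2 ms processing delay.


Speed = 0.7 * 3e5 km/s = 210000 km/s
Propagation delay = 3272 / 210000 = 0.0156 s = 15.581 ms
Processing delay = 0.2 ms
Total one-way latency = 15.781 ms


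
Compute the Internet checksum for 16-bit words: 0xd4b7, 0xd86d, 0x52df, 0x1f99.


Sum all words (with carry folding):
+ 0xd4b7 = 0xd4b7
+ 0xd86d = 0xad25
+ 0x52df = 0x0005
+ 0x1f99 = 0x1f9e
One's complement: ~0x1f9e
Checksum = 0xe061


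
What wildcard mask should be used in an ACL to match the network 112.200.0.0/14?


Subnet mask: 255.252.0.0
Wildcard = 255.255.255.255 - subnet mask
255 - 255 = 0
255 - 252 = 3
255 - 0 = 255
255 - 0 = 255
Wildcard: 0.3.255.255


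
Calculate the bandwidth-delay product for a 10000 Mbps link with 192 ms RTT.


BDP = bandwidth * RTT
= 10000 Mbps * 192 ms
= 10000 * 1e6 * 192 / 1000 bits
= 1920000000 bits
= 240000000 bytes
= 234375 KB
BDP = 1920000000 bits (240000000 bytes)


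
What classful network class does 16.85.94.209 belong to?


First octet: 16
Binary: 00010000
0xxxxxxx -> Class A (1-126)
Class A, default mask 255.0.0.0 (/8)


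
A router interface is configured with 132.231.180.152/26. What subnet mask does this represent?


/26 means 26 network bits, 6 host bits
Binary: 11111111111111111111111111000000
Mask: 255.255.255.192


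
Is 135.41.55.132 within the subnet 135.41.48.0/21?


Subnet network: 135.41.48.0
Test IP AND mask: 135.41.48.0
Yes, 135.41.55.132 is in 135.41.48.0/21


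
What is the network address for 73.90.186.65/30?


IP:   01001001.01011010.10111010.01000001
Mask: 11111111.11111111.11111111.11111100
AND operation:
Net:  01001001.01011010.10111010.01000000
Network: 73.90.186.64/30


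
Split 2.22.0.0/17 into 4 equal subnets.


New prefix = 17 + 2 = 19
Each subnet has 8192 addresses
  2.22.0.0/19
  2.22.32.0/19
  2.22.64.0/19
  2.22.96.0/19
Subnets: 2.22.0.0/19, 2.22.32.0/19, 2.22.64.0/19, 2.22.96.0/19


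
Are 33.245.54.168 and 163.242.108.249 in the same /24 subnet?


Mask: 255.255.255.0
33.245.54.168 AND mask = 33.245.54.0
163.242.108.249 AND mask = 163.242.108.0
No, different subnets (33.245.54.0 vs 163.242.108.0)


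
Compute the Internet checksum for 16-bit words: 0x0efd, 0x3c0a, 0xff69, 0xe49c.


Sum all words (with carry folding):
+ 0x0efd = 0x0efd
+ 0x3c0a = 0x4b07
+ 0xff69 = 0x4a71
+ 0xe49c = 0x2f0e
One's complement: ~0x2f0e
Checksum = 0xd0f1


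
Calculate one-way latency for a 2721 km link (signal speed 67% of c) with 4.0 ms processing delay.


Speed = 0.67 * 3e5 km/s = 201000 km/s
Propagation delay = 2721 / 201000 = 0.0135 s = 13.5373 ms
Processing delay = 4.0 ms
Total one-way latency = 17.5373 ms


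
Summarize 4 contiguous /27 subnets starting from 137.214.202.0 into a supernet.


Original prefix: /27
Number of subnets: 4 = 2^2
New prefix = 27 - 2 = 25
Supernet: 137.214.202.0/25


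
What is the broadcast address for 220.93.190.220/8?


Network: 220.0.0.0/8
Host bits = 24
Set all host bits to 1:
Broadcast: 220.255.255.255


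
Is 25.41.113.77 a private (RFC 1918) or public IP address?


RFC 1918 private ranges:
  10.0.0.0/8 (10.0.0.0 - 10.255.255.255)
  172.16.0.0/12 (172.16.0.0 - 172.31.255.255)
  192.168.0.0/16 (192.168.0.0 - 192.168.255.255)
Public (not in any RFC 1918 range)


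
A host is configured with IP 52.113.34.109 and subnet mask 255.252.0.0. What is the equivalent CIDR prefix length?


Binary: 11111111.11111100.00000000.00000000
Count leading 1s
Prefix: /14


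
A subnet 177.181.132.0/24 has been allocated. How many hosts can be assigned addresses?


Host bits = 32 - 24 = 8
Total addresses = 2^8 = 256
Usable = total - 2 (network and broadcast)
Usable hosts: 254


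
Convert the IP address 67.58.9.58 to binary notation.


67 = 01000011
58 = 00111010
9 = 00001001
58 = 00111010
Binary: 01000011.00111010.00001001.00111010


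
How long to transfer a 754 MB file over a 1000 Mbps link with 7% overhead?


Effective throughput = 1000 * (1 - 7/100) = 930.0 Mbps
File size in Mb = 754 * 8 = 6032 Mb
Time = 6032 / 930.0
Time = 6.486 seconds


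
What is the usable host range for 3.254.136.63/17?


Network: 3.254.128.0
Broadcast: 3.254.255.255
First usable = network + 1
Last usable = broadcast - 1
Range: 3.254.128.1 to 3.254.255.254


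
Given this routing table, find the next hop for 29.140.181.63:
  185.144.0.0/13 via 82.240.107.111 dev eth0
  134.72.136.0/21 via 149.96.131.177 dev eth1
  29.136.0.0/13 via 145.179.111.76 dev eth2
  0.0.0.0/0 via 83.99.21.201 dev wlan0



Longest prefix match for 29.140.181.63:
  /13 185.144.0.0: no
  /21 134.72.136.0: no
  /13 29.136.0.0: MATCH
  /0 0.0.0.0: MATCH
Selected: next-hop 145.179.111.76 via eth2 (matched /13)


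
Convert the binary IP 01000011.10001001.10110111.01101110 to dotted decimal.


01000011 = 67
10001001 = 137
10110111 = 183
01101110 = 110
IP: 67.137.183.110


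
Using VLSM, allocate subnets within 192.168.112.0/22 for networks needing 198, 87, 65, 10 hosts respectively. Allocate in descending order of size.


198 hosts -> /24 (254 usable): 192.168.112.0/24
87 hosts -> /25 (126 usable): 192.168.113.0/25
65 hosts -> /25 (126 usable): 192.168.113.128/25
10 hosts -> /28 (14 usable): 192.168.114.0/28
Allocation: 192.168.112.0/24 (198 hosts, 254 usable); 192.168.113.0/25 (87 hosts, 126 usable); 192.168.113.128/25 (65 hosts, 126 usable); 192.168.114.0/28 (10 hosts, 14 usable)


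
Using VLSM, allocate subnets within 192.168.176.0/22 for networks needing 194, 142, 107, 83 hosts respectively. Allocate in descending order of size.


194 hosts -> /24 (254 usable): 192.168.176.0/24
142 hosts -> /24 (254 usable): 192.168.177.0/24
107 hosts -> /25 (126 usable): 192.168.178.0/25
83 hosts -> /25 (126 usable): 192.168.178.128/25
Allocation: 192.168.176.0/24 (194 hosts, 254 usable); 192.168.177.0/24 (142 hosts, 254 usable); 192.168.178.0/25 (107 hosts, 126 usable); 192.168.178.128/25 (83 hosts, 126 usable)


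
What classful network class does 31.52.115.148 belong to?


First octet: 31
Binary: 00011111
0xxxxxxx -> Class A (1-126)
Class A, default mask 255.0.0.0 (/8)


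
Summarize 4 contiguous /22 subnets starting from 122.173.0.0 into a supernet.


Original prefix: /22
Number of subnets: 4 = 2^2
New prefix = 22 - 2 = 20
Supernet: 122.173.0.0/20


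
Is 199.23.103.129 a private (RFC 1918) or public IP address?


RFC 1918 private ranges:
  10.0.0.0/8 (10.0.0.0 - 10.255.255.255)
  172.16.0.0/12 (172.16.0.0 - 172.31.255.255)
  192.168.0.0/16 (192.168.0.0 - 192.168.255.255)
Public (not in any RFC 1918 range)


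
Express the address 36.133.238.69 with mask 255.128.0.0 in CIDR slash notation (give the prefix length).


Binary: 11111111.10000000.00000000.00000000
Count leading 1s
Prefix: /9


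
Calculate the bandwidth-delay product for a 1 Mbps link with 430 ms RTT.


BDP = bandwidth * RTT
= 1 Mbps * 430 ms
= 1 * 1e6 * 430 / 1000 bits
= 430000 bits
= 53750 bytes
= 52.4902 KB
BDP = 430000 bits (53750 bytes)


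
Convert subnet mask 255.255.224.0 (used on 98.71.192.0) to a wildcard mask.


Subnet mask: 255.255.224.0
Wildcard = 255.255.255.255 - subnet mask
255 - 255 = 0
255 - 255 = 0
255 - 224 = 31
255 - 0 = 255
Wildcard: 0.0.31.255


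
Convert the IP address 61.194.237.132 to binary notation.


61 = 00111101
194 = 11000010
237 = 11101101
132 = 10000100
Binary: 00111101.11000010.11101101.10000100


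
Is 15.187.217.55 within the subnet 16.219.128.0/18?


Subnet network: 16.219.128.0
Test IP AND mask: 15.187.192.0
No, 15.187.217.55 is not in 16.219.128.0/18


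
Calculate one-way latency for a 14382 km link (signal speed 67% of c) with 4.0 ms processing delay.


Speed = 0.67 * 3e5 km/s = 201000 km/s
Propagation delay = 14382 / 201000 = 0.0716 s = 71.5522 ms
Processing delay = 4.0 ms
Total one-way latency = 75.5522 ms


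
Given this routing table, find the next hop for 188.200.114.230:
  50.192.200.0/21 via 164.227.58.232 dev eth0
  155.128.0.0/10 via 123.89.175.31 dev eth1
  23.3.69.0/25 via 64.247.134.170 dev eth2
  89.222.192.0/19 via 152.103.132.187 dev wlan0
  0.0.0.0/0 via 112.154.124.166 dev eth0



Longest prefix match for 188.200.114.230:
  /21 50.192.200.0: no
  /10 155.128.0.0: no
  /25 23.3.69.0: no
  /19 89.222.192.0: no
  /0 0.0.0.0: MATCH
Selected: next-hop 112.154.124.166 via eth0 (matched /0)


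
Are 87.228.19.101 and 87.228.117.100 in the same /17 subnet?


Mask: 255.255.128.0
87.228.19.101 AND mask = 87.228.0.0
87.228.117.100 AND mask = 87.228.0.0
Yes, same subnet (87.228.0.0)


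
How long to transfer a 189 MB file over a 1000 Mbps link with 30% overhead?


Effective throughput = 1000 * (1 - 30/100) = 700 Mbps
File size in Mb = 189 * 8 = 1512 Mb
Time = 1512 / 700
Time = 2.16 seconds
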